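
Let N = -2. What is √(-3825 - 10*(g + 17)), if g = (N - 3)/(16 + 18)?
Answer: I*√1154130/17 ≈ 63.194*I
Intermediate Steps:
g = -5/34 (g = (-2 - 3)/(16 + 18) = -5/34 ≈ -0.14706)
√(-3825 - 10*(g + 17)) = √(-3825 - 10*(-5/34 + 17)) = √(-3825 - 10*573/34) = √(-3825 - 2865/17) = √(-67890/17) = I*√1154130/17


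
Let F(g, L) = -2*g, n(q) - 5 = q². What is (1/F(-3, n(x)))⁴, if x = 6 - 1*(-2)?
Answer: 1/1296 ≈ 0.00077160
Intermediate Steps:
x = 8 (x = 6 + 2 = 8)
n(q) = 5 + q²
(1/F(-3, n(x)))⁴ = (1/(-2*(-3)))⁴ = (1/6)⁴ = (⅙)⁴ = 1/1296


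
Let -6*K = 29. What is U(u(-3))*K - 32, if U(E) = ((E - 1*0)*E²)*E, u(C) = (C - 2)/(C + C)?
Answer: -266957/7776 ≈ -34.331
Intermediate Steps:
K = -29/6 (K = -⅙*29 = -29/6 ≈ -4.8333)
u(C) = (-2 + C)/(2*C) (u(C) = (-2 + C)/((2*C)) = (-2 + C)*(1/(2*C)) = (-2 + C)/(2*C))
U(E) = E⁴ (U(E) = ((E + 0)*E²)*E = (E*E²)*E = E³*E = E⁴)
U(u(-3))*K - 32 = ((½)*(-2 - 3)/(-3))⁴*(-29/6) - 32 = ((½)*(-⅓)*(-5))⁴*(-29/6) - 32 = (⅚)⁴*(-29/6) - 32 = (625/1296)*(-29/6) - 32 = -18125/7776 - 32 = -266957/7776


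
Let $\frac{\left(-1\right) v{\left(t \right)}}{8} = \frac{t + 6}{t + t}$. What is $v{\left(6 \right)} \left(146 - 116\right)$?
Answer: $-240$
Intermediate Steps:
$v{\left(t \right)} = - \frac{4 \left(6 + t\right)}{t}$ ($v{\left(t \right)} = - 8 \frac{t + 6}{t + t} = - 8 \frac{6 + t}{2 t} = - \frac{4 \left(6 + t\right)}{t}$)
$v{\left(6 \right)} \left(146 - 116\right) = \left(-4 - \frac{24}{6}\right) \left(146 - 116\right) = \left(-4 - 4\right) 30 = \left(-8\right) 30 = -240$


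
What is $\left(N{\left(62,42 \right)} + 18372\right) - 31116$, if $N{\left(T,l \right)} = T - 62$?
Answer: $-12744$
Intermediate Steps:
$N{\left(T,l \right)} = -62 + T$
$\left(N{\left(62,42 \right)} + 18372\right) - 31116 = \left(\left(-62 + 62\right) + 18372\right) - 31116 = \left(0 + 18372\right) - 31116 = 18372 - 31116 = -12744$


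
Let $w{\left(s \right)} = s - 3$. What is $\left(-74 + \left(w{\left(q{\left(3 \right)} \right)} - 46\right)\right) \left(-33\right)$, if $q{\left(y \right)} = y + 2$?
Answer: $3894$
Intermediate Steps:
$q{\left(y \right)} = 2 + y$
$w{\left(s \right)} = -3 + s$ ($w{\left(s \right)} = s - 3 = -3 + s$)
$\left(-74 + \left(w{\left(q{\left(3 \right)} \right)} - 46\right)\right) \left(-33\right) = \left(-74 + \left(\left(-3 + \left(2 + 3\right)\right) - 46\right)\right) \left(-33\right) = \left(-74 + \left(\left(-3 + 5\right) - 46\right)\right) \left(-33\right) = \left(-74 + \left(2 - 46\right)\right) \left(-33\right) = \left(-74 - 44\right) \left(-33\right) = \left(-118\right) \left(-33\right) = 3894$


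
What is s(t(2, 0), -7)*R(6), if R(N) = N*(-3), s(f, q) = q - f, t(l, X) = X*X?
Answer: 126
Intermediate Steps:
t(l, X) = X**2
R(N) = -3*N
s(t(2, 0), -7)*R(6) = (-7 - 1*0**2)*(-3*6) = (-7 - 1*0)*(-18) = (-7 + 0)*(-18) = -7*(-18) = 126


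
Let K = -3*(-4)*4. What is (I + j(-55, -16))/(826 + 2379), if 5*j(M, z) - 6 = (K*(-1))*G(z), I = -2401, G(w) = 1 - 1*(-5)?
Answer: -12287/16025 ≈ -0.76674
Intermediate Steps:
G(w) = 6 (G(w) = 1 + 5 = 6)
K = 48 (K = 12*4 = 48)
j(M, z) = -282/5 (j(M, z) = 6/5 + ((48*(-1))*6)/5 = 6/5 + (-48*6)/5 = 6/5 + (1/5)*(-288) = 6/5 - 288/5 = -282/5)
(I + j(-55, -16))/(826 + 2379) = (-2401 - 282/5)/(826 + 2379) = -12287/5/3205 = -12287/5*1/3205 = -12287/16025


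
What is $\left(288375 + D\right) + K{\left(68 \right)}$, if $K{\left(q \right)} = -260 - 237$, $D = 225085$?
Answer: $512963$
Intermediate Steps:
$K{\left(q \right)} = -497$
$\left(288375 + D\right) + K{\left(68 \right)} = \left(288375 + 225085\right) - 497 = 513460 - 497 = 512963$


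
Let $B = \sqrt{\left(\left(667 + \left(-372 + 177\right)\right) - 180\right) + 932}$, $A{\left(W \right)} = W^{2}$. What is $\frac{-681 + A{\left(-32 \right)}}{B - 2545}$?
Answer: $- \frac{872935}{6475801} - \frac{2058 \sqrt{34}}{6475801} \approx -0.13665$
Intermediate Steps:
$B = 6 \sqrt{34}$ ($B = \sqrt{\left(\left(667 - 195\right) - 180\right) + 932} = \sqrt{\left(472 - 180\right) + 932} = \sqrt{292 + 932} = \sqrt{1224} = 6 \sqrt{34} \approx 34.986$)
$\frac{-681 + A{\left(-32 \right)}}{B - 2545} = \frac{-681 + \left(-32\right)^{2}}{6 \sqrt{34} - 2545} = \frac{-681 + 1024}{-2545 + 6 \sqrt{34}} = \frac{343}{-2545 + 6 \sqrt{34}}$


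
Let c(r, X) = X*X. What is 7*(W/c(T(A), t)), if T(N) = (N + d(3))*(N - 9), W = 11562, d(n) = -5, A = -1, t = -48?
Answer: 13489/384 ≈ 35.128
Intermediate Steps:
T(N) = (-9 + N)*(-5 + N) (T(N) = (N - 5)*(N - 9) = (-5 + N)*(-9 + N) = (-9 + N)*(-5 + N))
c(r, X) = X²
7*(W/c(T(A), t)) = 7*(11562/((-48)²)) = 7*(11562/2304) = 7*(11562*(1/2304)) = 7*(1927/384) = 13489/384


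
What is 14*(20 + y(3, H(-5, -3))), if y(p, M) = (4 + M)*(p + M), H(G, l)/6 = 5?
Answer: 15988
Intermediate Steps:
H(G, l) = 30 (H(G, l) = 6*5 = 30)
y(p, M) = (4 + M)*(M + p)
14*(20 + y(3, H(-5, -3))) = 14*(20 + (30² + 4*30 + 4*3 + 30*3)) = 14*(20 + (900 + 120 + 12 + 90)) = 14*(20 + 1122) = 14*1142 = 15988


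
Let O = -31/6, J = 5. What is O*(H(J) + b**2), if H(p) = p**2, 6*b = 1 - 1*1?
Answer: -775/6 ≈ -129.17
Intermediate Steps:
b = 0 (b = (1 - 1*1)/6 = (1 - 1)/6 = (1/6)*0 = 0)
O = -31/6 (O = -31*1/6 = -31/6 ≈ -5.1667)
O*(H(J) + b**2) = -31*(5**2 + 0**2)/6 = -31*(25 + 0)/6 = -31/6*25 = -775/6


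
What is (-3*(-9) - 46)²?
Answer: 361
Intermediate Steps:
(-3*(-9) - 46)² = (27 - 46)² = (-19)² = 361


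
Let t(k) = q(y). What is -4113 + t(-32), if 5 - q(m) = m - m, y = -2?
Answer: -4108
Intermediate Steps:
q(m) = 5 (q(m) = 5 - (m - m) = 5 - 1*0 = 5 + 0 = 5)
t(k) = 5
-4113 + t(-32) = -4113 + 5 = -4108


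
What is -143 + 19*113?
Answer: 2004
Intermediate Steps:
-143 + 19*113 = -143 + 2147 = 2004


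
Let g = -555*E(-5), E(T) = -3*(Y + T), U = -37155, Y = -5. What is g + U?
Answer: -53805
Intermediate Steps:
E(T) = 15 - 3*T (E(T) = -3*(-5 + T) = 15 - 3*T)
g = -16650 (g = -555*(15 - 3*(-5)) = -555*(15 + 15) = -555*30 = -16650)
g + U = -16650 - 37155 = -53805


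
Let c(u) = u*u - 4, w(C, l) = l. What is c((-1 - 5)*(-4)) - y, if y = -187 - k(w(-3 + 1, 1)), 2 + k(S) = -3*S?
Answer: 754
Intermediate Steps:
k(S) = -2 - 3*S
c(u) = -4 + u² (c(u) = u² - 4 = -4 + u²)
y = -182 (y = -187 - (-2 - 3*1) = -187 - (-2 - 3) = -187 - 1*(-5) = -187 + 5 = -182)
c((-1 - 5)*(-4)) - y = (-4 + ((-1 - 5)*(-4))²) - 1*(-182) = (-4 + (-6*(-4))²) + 182 = (-4 + 24²) + 182 = (-4 + 576) + 182 = 572 + 182 = 754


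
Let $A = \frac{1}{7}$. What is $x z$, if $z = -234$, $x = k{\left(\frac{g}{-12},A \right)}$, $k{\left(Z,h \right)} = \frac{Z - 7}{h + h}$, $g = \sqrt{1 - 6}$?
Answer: $5733 + \frac{273 i \sqrt{5}}{4} \approx 5733.0 + 152.61 i$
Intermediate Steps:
$g = i \sqrt{5}$ ($g = \sqrt{-5} = i \sqrt{5} \approx 2.2361 i$)
$A = \frac{1}{7} \approx 0.14286$
$k{\left(Z,h \right)} = \frac{-7 + Z}{2 h}$
$x = - \frac{49}{2} - \frac{7 i \sqrt{5}}{24}$ ($x = \frac{\frac{1}{\frac{1}{7}} \left(-7 + \frac{i \sqrt{5}}{-12}\right)}{2} = \frac{1}{2} \cdot 7 \left(-7 + i \sqrt{5} \left(- \frac{1}{12}\right)\right) = \frac{1}{2} \cdot 7 \left(-7 - \frac{i \sqrt{5}}{12}\right) = - \frac{49}{2} - \frac{7 i \sqrt{5}}{24} \approx -24.5 - 0.65219 i$)
$x z = \left(- \frac{49}{2} - \frac{7 i \sqrt{5}}{24}\right) \left(-234\right) = 5733 + \frac{273 i \sqrt{5}}{4}$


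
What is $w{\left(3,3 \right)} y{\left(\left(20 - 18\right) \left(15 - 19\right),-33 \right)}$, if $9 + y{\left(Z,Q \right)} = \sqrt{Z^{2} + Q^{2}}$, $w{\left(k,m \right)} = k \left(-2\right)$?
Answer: $54 - 6 \sqrt{1153} \approx -149.74$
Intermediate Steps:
$w{\left(k,m \right)} = - 2 k$
$y{\left(Z,Q \right)} = -9 + \sqrt{Q^{2} + Z^{2}}$ ($y{\left(Z,Q \right)} = -9 + \sqrt{Z^{2} + Q^{2}} = -9 + \sqrt{Q^{2} + Z^{2}}$)
$w{\left(3,3 \right)} y{\left(\left(20 - 18\right) \left(15 - 19\right),-33 \right)} = \left(-2\right) 3 \left(-9 + \sqrt{\left(-33\right)^{2} + \left(\left(20 - 18\right) \left(15 - 19\right)\right)^{2}}\right) = - 6 \left(-9 + \sqrt{1089 + \left(2 \left(-4\right)\right)^{2}}\right) = - 6 \left(-9 + \sqrt{1089 + \left(-8\right)^{2}}\right) = - 6 \left(-9 + \sqrt{1089 + 64}\right) = - 6 \left(-9 + \sqrt{1153}\right) = 54 - 6 \sqrt{1153}$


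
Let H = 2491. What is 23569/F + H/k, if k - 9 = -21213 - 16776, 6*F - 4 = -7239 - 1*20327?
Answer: -2719780331/523402380 ≈ -5.1964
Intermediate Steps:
F = -13781/3 (F = ⅔ + (-7239 - 1*20327)/6 = ⅔ + (-7239 - 20327)/6 = ⅔ + (⅙)*(-27566) = ⅔ - 13783/3 = -13781/3 ≈ -4593.7)
k = -37980 (k = 9 + (-21213 - 16776) = 9 - 37989 = -37980)
23569/F + H/k = 23569/(-13781/3) + 2491/(-37980) = 23569*(-3/13781) + 2491*(-1/37980) = -70707/13781 - 2491/37980 = -2719780331/523402380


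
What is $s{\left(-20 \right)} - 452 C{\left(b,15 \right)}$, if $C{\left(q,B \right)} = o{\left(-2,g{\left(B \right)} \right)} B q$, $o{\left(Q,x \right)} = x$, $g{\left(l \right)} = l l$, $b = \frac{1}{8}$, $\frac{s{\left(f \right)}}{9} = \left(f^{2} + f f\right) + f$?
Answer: $- \frac{367335}{2} \approx -1.8367 \cdot 10^{5}$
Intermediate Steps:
$s{\left(f \right)} = 9 f + 18 f^{2}$ ($s{\left(f \right)} = 9 \left(\left(f^{2} + f f\right) + f\right) = 9 \left(\left(f^{2} + f^{2}\right) + f\right) = 9 \left(2 f^{2} + f\right) = 9 \left(f + 2 f^{2}\right) = 9 f + 18 f^{2}$)
$b = \frac{1}{8} \approx 0.125$
$g{\left(l \right)} = l^{2}$
$C{\left(q,B \right)} = q B^{3}$ ($C{\left(q,B \right)} = B^{2} B q = B^{3} q = q B^{3}$)
$s{\left(-20 \right)} - 452 C{\left(b,15 \right)} = 9 \left(-20\right) \left(1 + 2 \left(-20\right)\right) - 452 \frac{15^{3}}{8} = 9 \left(-20\right) \left(1 - 40\right) - 452 \cdot \frac{1}{8} \cdot 3375 = 9 \left(-20\right) \left(-39\right) - \frac{381375}{2} = 7020 - \frac{381375}{2} = - \frac{367335}{2}$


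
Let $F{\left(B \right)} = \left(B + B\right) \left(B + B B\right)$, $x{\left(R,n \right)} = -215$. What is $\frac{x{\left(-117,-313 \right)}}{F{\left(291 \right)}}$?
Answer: $- \frac{215}{49453704} \approx -4.3475 \cdot 10^{-6}$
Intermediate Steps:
$F{\left(B \right)} = 2 B \left(B + B^{2}\right)$
$\frac{x{\left(-117,-313 \right)}}{F{\left(291 \right)}} = - \frac{215}{2 \cdot 291^{2} \left(1 + 291\right)} = - \frac{215}{2 \cdot 84681 \cdot 292} = - \frac{215}{49453704}$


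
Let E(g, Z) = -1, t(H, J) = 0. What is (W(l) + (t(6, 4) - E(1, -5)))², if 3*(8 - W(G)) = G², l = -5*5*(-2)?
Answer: 6115729/9 ≈ 6.7953e+5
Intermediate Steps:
l = 50 (l = -25*(-2) = 50)
W(G) = 8 - G²/3
(W(l) + (t(6, 4) - E(1, -5)))² = ((8 - ⅓*50²) + (0 - 1*(-1)))² = ((8 - ⅓*2500) + (0 + 1))² = ((8 - 2500/3) + 1)² = (-2476/3 + 1)² = (-2473/3)² = 6115729/9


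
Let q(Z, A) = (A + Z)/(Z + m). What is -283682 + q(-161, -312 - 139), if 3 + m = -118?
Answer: -13332952/47 ≈ -2.8368e+5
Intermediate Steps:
m = -121 (m = -3 - 118 = -121)
q(Z, A) = (A + Z)/(-121 + Z) (q(Z, A) = (A + Z)/(Z - 121) = (A + Z)/(-121 + Z))
-283682 + q(-161, -312 - 139) = -283682 + ((-312 - 139) - 161)/(-121 - 161) = -283682 + (-451 - 161)/(-282) = -283682 - 1/282*(-612) = -283682 + 102/47 = -13332952/47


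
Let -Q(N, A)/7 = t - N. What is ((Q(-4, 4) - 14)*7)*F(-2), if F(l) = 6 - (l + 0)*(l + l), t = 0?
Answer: 588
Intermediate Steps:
Q(N, A) = 7*N (Q(N, A) = -7*(0 - N) = -(-7)*N = 7*N)
F(l) = 6 - 2*l² (F(l) = 6 - l*2*l = 6 - 2*l²)
((Q(-4, 4) - 14)*7)*F(-2) = ((7*(-4) - 14)*7)*(6 - 2*(-2)²) = ((-28 - 14)*7)*(6 - 2*4) = (-42*7)*(6 - 8) = -294*(-2) = 588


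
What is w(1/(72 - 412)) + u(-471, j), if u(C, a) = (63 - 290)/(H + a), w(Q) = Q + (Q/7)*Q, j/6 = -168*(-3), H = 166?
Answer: -19127741/258134800 ≈ -0.074100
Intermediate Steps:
j = 3024 (j = 6*(-168*(-3)) = 6*504 = 3024)
w(Q) = Q + Q²/7 (w(Q) = Q + (Q*(⅐))*Q = Q + (Q/7)*Q = Q + Q²/7)
u(C, a) = -227/(166 + a) (u(C, a) = (63 - 290)/(166 + a) = -227/(166 + a))
w(1/(72 - 412)) + u(-471, j) = (7 + 1/(72 - 412))/(7*(72 - 412)) - 227/(166 + 3024) = (⅐)*(7 + 1/(-340))/(-340) - 227/3190 = (⅐)*(-1/340)*(7 - 1/340) - 227*1/3190 = (⅐)*(-1/340)*(2379/340) - 227/3190 = -2379/809200 - 227/3190 = -19127741/258134800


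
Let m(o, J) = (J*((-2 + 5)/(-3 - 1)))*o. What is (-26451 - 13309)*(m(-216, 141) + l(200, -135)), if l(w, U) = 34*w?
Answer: -1178565920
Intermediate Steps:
m(o, J) = -3*J*o/4 (m(o, J) = (J*(3/(-4)))*o = (J*(3*(-¼)))*o = (J*(-¾))*o = (-3*J/4)*o = -3*J*o/4)
(-26451 - 13309)*(m(-216, 141) + l(200, -135)) = (-26451 - 13309)*(-¾*141*(-216) + 34*200) = -39760*(22842 + 6800) = -39760*29642 = -1178565920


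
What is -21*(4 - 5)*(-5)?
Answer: -105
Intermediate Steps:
-21*(4 - 5)*(-5) = -(-21)*(-5) = -21*5 = -105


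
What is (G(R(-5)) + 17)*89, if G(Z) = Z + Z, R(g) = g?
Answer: 623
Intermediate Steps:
G(Z) = 2*Z
(G(R(-5)) + 17)*89 = (2*(-5) + 17)*89 = (-10 + 17)*89 = 7*89 = 623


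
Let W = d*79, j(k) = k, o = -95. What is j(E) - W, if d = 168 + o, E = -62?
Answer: -5829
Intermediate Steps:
d = 73 (d = 168 - 95 = 73)
W = 5767 (W = 73*79 = 5767)
j(E) - W = -62 - 1*5767 = -62 - 5767 = -5829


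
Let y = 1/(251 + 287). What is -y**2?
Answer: -1/289444 ≈ -3.4549e-6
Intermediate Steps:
y = 1/538 ≈ 0.0018587
-y**2 = -(1/538)**2 = -1*1/289444 = -1/289444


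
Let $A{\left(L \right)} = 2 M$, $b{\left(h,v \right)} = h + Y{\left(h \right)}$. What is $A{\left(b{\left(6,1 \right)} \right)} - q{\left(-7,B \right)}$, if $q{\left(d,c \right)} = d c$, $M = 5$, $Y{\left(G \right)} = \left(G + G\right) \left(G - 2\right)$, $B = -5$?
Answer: $-25$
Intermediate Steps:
$Y{\left(G \right)} = 2 G \left(-2 + G\right)$
$q{\left(d,c \right)} = c d$
$b{\left(h,v \right)} = h + 2 h \left(-2 + h\right)$
$A{\left(L \right)} = 10$ ($A{\left(L \right)} = 2 \cdot 5 = 10$)
$A{\left(b{\left(6,1 \right)} \right)} - q{\left(-7,B \right)} = 10 - \left(-5\right) \left(-7\right) = 10 - 35 = -25$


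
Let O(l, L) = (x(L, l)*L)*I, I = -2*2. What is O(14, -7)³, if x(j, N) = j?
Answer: -7529536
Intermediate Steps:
I = -4
O(l, L) = -4*L² (O(l, L) = (L*L)*(-4) = L²*(-4) = -4*L²)
O(14, -7)³ = (-4*(-7)²)³ = (-4*49)³ = (-196)³ = -7529536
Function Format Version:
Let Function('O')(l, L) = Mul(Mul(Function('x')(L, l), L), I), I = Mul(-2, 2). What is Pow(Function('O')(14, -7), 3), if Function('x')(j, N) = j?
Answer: -7529536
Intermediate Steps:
I = -4
Function('O')(l, L) = Mul(-4, Pow(L, 2)) (Function('O')(l, L) = Mul(Mul(L, L), -4) = Mul(Pow(L, 2), -4) = Mul(-4, Pow(L, 2)))
Pow(Function('O')(14, -7), 3) = Pow(Mul(-4, Pow(-7, 2)), 3) = Pow(Mul(-4, 49), 3) = Pow(-196, 3) = -7529536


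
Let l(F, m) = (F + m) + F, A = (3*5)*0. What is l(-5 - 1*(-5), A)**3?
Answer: 0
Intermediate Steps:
A = 0 (A = 15*0 = 0)
l(F, m) = m + 2*F
l(-5 - 1*(-5), A)**3 = (0 + 2*(-5 - 1*(-5)))**3 = (0 + 2*(-5 + 5))**3 = (0 + 2*0)**3 = (0 + 0)**3 = 0**3 = 0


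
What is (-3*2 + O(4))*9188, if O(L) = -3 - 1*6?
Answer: -137820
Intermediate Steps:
O(L) = -9 (O(L) = -3 - 6 = -9)
(-3*2 + O(4))*9188 = (-3*2 - 9)*9188 = (-6 - 9)*9188 = -15*9188 = -137820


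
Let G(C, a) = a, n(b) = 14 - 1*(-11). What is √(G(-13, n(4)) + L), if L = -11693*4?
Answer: I*√46747 ≈ 216.21*I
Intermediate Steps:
n(b) = 25 (n(b) = 14 + 11 = 25)
L = -46772 (L = -1063*44 = -46772)
√(G(-13, n(4)) + L) = √(25 - 46772) = √(-46747) = I*√46747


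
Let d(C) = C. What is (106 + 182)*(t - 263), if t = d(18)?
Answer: -70560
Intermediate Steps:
t = 18
(106 + 182)*(t - 263) = (106 + 182)*(18 - 263) = 288*(-245) = -70560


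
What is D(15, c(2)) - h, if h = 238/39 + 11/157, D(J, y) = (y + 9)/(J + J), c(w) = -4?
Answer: -73549/12246 ≈ -6.0060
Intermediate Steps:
D(J, y) = (9 + y)/(2*J) (D(J, y) = (9 + y)/((2*J)) = (9 + y)*(1/(2*J)) = (9 + y)/(2*J))
h = 37795/6123 (h = 238*(1/39) + 11*(1/157) = 238/39 + 11/157 = 37795/6123 ≈ 6.1726)
D(15, c(2)) - h = (1/2)*(9 - 4)/15 - 1*37795/6123 = (1/2)*(1/15)*5 - 37795/6123 = 1/6 - 37795/6123 = -73549/12246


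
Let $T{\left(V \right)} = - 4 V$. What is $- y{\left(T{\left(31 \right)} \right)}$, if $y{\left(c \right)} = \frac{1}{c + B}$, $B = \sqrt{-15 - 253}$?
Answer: $\frac{31}{3911} + \frac{i \sqrt{67}}{7822} \approx 0.0079264 + 0.0010465 i$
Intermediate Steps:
$B = 2 i \sqrt{67}$ ($B = \sqrt{-268} = 2 i \sqrt{67} \approx 16.371 i$)
$y{\left(c \right)} = \frac{1}{c + 2 i \sqrt{67}}$
$- y{\left(T{\left(31 \right)} \right)} = - \frac{1}{\left(-4\right) 31 + 2 i \sqrt{67}} = - \frac{1}{-124 + 2 i \sqrt{67}}$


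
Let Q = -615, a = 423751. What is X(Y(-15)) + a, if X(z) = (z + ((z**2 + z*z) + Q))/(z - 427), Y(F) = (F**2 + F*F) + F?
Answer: 1884139/4 ≈ 4.7104e+5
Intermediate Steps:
Y(F) = F + 2*F**2 (Y(F) = (F**2 + F**2) + F = 2*F**2 + F = F + 2*F**2)
X(z) = (-615 + z + 2*z**2)/(-427 + z) (X(z) = (z + ((z**2 + z*z) - 615))/(z - 427) = (z + ((z**2 + z**2) - 615))/(-427 + z) = (z + (2*z**2 - 615))/(-427 + z) = (z + (-615 + 2*z**2))/(-427 + z) = (-615 + z + 2*z**2)/(-427 + z))
X(Y(-15)) + a = (-615 - 15*(1 + 2*(-15)) + 2*(-15*(1 + 2*(-15)))**2)/(-427 - 15*(1 + 2*(-15))) + 423751 = (-615 - 15*(1 - 30) + 2*(-15*(1 - 30))**2)/(-427 - 15*(1 - 30)) + 423751 = (-615 - 15*(-29) + 2*(-15*(-29))**2)/(-427 - 15*(-29)) + 423751 = (-615 + 435 + 2*435**2)/(-427 + 435) + 423751 = (-615 + 435 + 2*189225)/8 + 423751 = (-615 + 435 + 378450)/8 + 423751 = (1/8)*378270 + 423751 = 189135/4 + 423751 = 1884139/4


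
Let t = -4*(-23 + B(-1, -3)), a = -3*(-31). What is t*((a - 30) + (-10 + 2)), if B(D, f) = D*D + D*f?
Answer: 4180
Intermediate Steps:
a = 93
B(D, f) = D**2 + D*f
t = 76 (t = -4*(-23 - (-1 - 3)) = -4*(-23 - 1*(-4)) = -4*(-23 + 4) = -4*(-19) = 76)
t*((a - 30) + (-10 + 2)) = 76*((93 - 30) + (-10 + 2)) = 76*(63 - 8) = 76*55 = 4180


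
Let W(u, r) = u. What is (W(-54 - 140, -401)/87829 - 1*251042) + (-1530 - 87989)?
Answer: -29911132263/87829 ≈ -3.4056e+5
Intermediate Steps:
(W(-54 - 140, -401)/87829 - 1*251042) + (-1530 - 87989) = ((-54 - 140)/87829 - 1*251042) + (-1530 - 87989) = (-194*1/87829 - 251042) - 89519 = (-194/87829 - 251042) - 89519 = -22048768012/87829 - 89519 = -29911132263/87829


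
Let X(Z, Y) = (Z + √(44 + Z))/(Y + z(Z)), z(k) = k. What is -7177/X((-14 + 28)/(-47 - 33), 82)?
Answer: -54810749/23357 - 15660214*√17530/23357 ≈ -91118.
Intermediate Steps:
X(Z, Y) = (Z + √(44 + Z))/(Y + Z)
-7177/X((-14 + 28)/(-47 - 33), 82) = -7177*(82 + (-14 + 28)/(-47 - 33))/((-14 + 28)/(-47 - 33) + √(44 + (-14 + 28)/(-47 - 33))) = -7177*(82 + 14/(-80))/(14/(-80) + √(44 + 14/(-80))) = -7177*(82 + 14*(-1/80))/(14*(-1/80) + √(44 + 14*(-1/80))) = -7177*(82 - 7/40)/(-7/40 + √(44 - 7/40)) = -7177*3273/(40*(-7/40 + √(1753/40))) = -7177*3273/(40*(-7/40 + √17530/20)) = -7177/(-7/3273 + 2*√17530/3273)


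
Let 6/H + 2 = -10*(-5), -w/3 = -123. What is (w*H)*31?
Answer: 11439/8 ≈ 1429.9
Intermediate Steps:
w = 369 (w = -3*(-123) = 369)
H = 1/8 (H = 6/(-2 - 10*(-5)) = 6/(-2 + 50) = 6/48 = 6*(1/48) = 1/8 ≈ 0.12500)
(w*H)*31 = (369*(1/8))*31 = (369/8)*31 = 11439/8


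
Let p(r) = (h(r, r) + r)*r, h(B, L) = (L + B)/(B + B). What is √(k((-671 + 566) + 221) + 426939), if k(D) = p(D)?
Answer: √440511 ≈ 663.71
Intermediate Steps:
h(B, L) = (B + L)/(2*B) (h(B, L) = (B + L)/((2*B)) = (B + L)*(1/(2*B)) = (B + L)/(2*B))
p(r) = r*(1 + r) (p(r) = ((r + r)/(2*r) + r)*r = ((2*r)/(2*r) + r)*r = (1 + r)*r = r*(1 + r))
k(D) = D*(1 + D)
√(k((-671 + 566) + 221) + 426939) = √(((-671 + 566) + 221)*(1 + ((-671 + 566) + 221)) + 426939) = √((-105 + 221)*(1 + (-105 + 221)) + 426939) = √(116*(1 + 116) + 426939) = √(116*117 + 426939) = √(13572 + 426939) = √440511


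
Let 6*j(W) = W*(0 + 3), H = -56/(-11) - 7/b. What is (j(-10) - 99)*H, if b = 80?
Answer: -57239/110 ≈ -520.35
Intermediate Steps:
H = 4403/880 (H = -56/(-11) - 7/80 = -56*(-1/11) - 7*1/80 = 56/11 - 7/80 = 4403/880 ≈ 5.0034)
j(W) = W/2 (j(W) = (W*(0 + 3))/6 = (W*3)/6 = (3*W)/6 = W/2)
(j(-10) - 99)*H = ((½)*(-10) - 99)*(4403/880) = (-5 - 99)*(4403/880) = -104*4403/880 = -57239/110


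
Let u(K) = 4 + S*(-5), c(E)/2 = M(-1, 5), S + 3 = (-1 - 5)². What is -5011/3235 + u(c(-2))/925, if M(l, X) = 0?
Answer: -1031202/598475 ≈ -1.7230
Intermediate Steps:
S = 33 (S = -3 + (-1 - 5)² = -3 + (-6)² = -3 + 36 = 33)
c(E) = 0 (c(E) = 2*0 = 0)
u(K) = -161 (u(K) = 4 + 33*(-5) = 4 - 165 = -161)
-5011/3235 + u(c(-2))/925 = -5011/3235 - 161/925 = -1031202/598475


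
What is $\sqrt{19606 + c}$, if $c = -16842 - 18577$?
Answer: $3 i \sqrt{1757} \approx 125.75 i$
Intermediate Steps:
$c = -35419$ ($c = -16842 - 18577 = -35419$)
$\sqrt{19606 + c} = \sqrt{19606 - 35419} = \sqrt{-15813} = 3 i \sqrt{1757}$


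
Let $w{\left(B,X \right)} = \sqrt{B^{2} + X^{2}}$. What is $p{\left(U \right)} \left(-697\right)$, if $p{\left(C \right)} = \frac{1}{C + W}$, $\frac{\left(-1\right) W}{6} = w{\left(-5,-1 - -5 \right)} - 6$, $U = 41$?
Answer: $- \frac{53669}{4453} - \frac{4182 \sqrt{41}}{4453} \approx -18.066$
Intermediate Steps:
$W = 36 - 6 \sqrt{41}$ ($W = - 6 \left(\sqrt{\left(-5\right)^{2} + \left(-1 - -5\right)^{2}} - 6\right) = - 6 \left(\sqrt{25 + \left(-1 + 5\right)^{2}} - 6\right) = - 6 \left(\sqrt{25 + 4^{2}} - 6\right) = - 6 \left(\sqrt{25 + 16} - 6\right) = - 6 \left(\sqrt{41} - 6\right) = - 6 \left(-6 + \sqrt{41}\right) = 36 - 6 \sqrt{41} \approx -2.4187$)
$p{\left(C \right)} = \frac{1}{36 + C - 6 \sqrt{41}}$ ($p{\left(C \right)} = \frac{1}{C + \left(36 - 6 \sqrt{41}\right)} = \frac{1}{36 + C - 6 \sqrt{41}}$)
$p{\left(U \right)} \left(-697\right) = \frac{1}{36 + 41 - 6 \sqrt{41}} \left(-697\right) = \frac{1}{77 - 6 \sqrt{41}} \left(-697\right) = - \frac{697}{77 - 6 \sqrt{41}}$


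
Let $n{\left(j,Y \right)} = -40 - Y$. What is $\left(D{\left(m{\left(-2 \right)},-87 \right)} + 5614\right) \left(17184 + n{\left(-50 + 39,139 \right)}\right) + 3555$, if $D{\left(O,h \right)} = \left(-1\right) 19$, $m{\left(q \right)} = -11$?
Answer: $95146530$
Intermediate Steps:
$D{\left(O,h \right)} = -19$
$\left(D{\left(m{\left(-2 \right)},-87 \right)} + 5614\right) \left(17184 + n{\left(-50 + 39,139 \right)}\right) + 3555 = \left(-19 + 5614\right) \left(17184 - 179\right) + 3555 = 5595 \left(17184 - 179\right) + 3555 = 5595 \cdot 17005 + 3555 = 95142975 + 3555 = 95146530$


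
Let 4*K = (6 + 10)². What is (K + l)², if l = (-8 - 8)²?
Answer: 102400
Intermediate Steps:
K = 64 (K = (6 + 10)²/4 = (¼)*16² = (¼)*256 = 64)
l = 256 (l = (-16)² = 256)
(K + l)² = (64 + 256)² = 320² = 102400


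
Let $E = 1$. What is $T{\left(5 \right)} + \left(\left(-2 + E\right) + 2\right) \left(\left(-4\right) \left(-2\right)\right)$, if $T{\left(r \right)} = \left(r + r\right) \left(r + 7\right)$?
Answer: $128$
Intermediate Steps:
$T{\left(r \right)} = 2 r \left(7 + r\right)$
$T{\left(5 \right)} + \left(\left(-2 + E\right) + 2\right) \left(\left(-4\right) \left(-2\right)\right) = 2 \cdot 5 \left(7 + 5\right) + \left(\left(-2 + 1\right) + 2\right) \left(\left(-4\right) \left(-2\right)\right) = 2 \cdot 5 \cdot 12 + \left(-1 + 2\right) 8 = 120 + 1 \cdot 8 = 120 + 8 = 128$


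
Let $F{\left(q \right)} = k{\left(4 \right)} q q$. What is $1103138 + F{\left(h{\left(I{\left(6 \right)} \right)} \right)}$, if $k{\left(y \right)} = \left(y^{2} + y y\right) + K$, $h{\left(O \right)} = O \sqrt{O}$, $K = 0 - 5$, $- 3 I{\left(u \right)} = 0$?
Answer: $1103138$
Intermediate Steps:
$I{\left(u \right)} = 0$ ($I{\left(u \right)} = \left(- \frac{1}{3}\right) 0 = 0$)
$K = -5$ ($K = 0 - 5 = -5$)
$h{\left(O \right)} = O^{\frac{3}{2}}$
$k{\left(y \right)} = -5 + 2 y^{2}$ ($k{\left(y \right)} = \left(y^{2} + y y\right) - 5 = \left(y^{2} + y^{2}\right) - 5 = 2 y^{2} - 5 = -5 + 2 y^{2}$)
$F{\left(q \right)} = 27 q^{2}$ ($F{\left(q \right)} = \left(-5 + 2 \cdot 4^{2}\right) q q = \left(-5 + 2 \cdot 16\right) q q = \left(-5 + 32\right) q q = 27 q q = 27 q^{2}$)
$1103138 + F{\left(h{\left(I{\left(6 \right)} \right)} \right)} = 1103138 + 27 \left(0^{\frac{3}{2}}\right)^{2} = 1103138 + 27 \cdot 0^{2} = 1103138 + 27 \cdot 0 = 1103138 + 0 = 1103138$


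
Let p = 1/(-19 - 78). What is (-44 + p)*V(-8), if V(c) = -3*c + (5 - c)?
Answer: -157953/97 ≈ -1628.4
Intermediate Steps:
V(c) = 5 - 4*c
p = -1/97 (p = 1/(-97) = -1/97 ≈ -0.010309)
(-44 + p)*V(-8) = (-44 - 1/97)*(5 - 4*(-8)) = -4269*(5 + 32)/97 = -4269/97*37 = -157953/97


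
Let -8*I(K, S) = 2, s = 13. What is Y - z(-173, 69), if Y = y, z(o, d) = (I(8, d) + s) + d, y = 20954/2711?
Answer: -802681/10844 ≈ -74.021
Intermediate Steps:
I(K, S) = -1/4 (I(K, S) = -1/8*2 = -1/4)
y = 20954/2711 (y = 20954*(1/2711) = 20954/2711 ≈ 7.7292)
z(o, d) = 51/4 + d (z(o, d) = (-1/4 + 13) + d = 51/4 + d)
Y = 20954/2711 ≈ 7.7292
Y - z(-173, 69) = 20954/2711 - (51/4 + 69) = 20954/2711 - 1*327/4 = 20954/2711 - 327/4 = -802681/10844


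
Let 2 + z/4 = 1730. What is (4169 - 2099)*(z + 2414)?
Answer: 19304820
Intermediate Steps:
z = 6912 (z = -8 + 4*1730 = -8 + 6920 = 6912)
(4169 - 2099)*(z + 2414) = (4169 - 2099)*(6912 + 2414) = 2070*9326 = 19304820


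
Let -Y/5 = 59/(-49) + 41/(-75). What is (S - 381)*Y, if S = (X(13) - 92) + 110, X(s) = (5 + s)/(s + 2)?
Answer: -3879702/1225 ≈ -3167.1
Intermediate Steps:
X(s) = (5 + s)/(2 + s)
Y = 6434/735 (Y = -5*(59/(-49) + 41/(-75)) = -5*(59*(-1/49) + 41*(-1/75)) = -5*(-59/49 - 41/75) = -5*(-6434/3675) = 6434/735 ≈ 8.7537)
S = 96/5 (S = ((5 + 13)/(2 + 13) - 92) + 110 = (18/15 - 92) + 110 = ((1/15)*18 - 92) + 110 = (6/5 - 92) + 110 = -454/5 + 110 = 96/5 ≈ 19.200)
(S - 381)*Y = (96/5 - 381)*(6434/735) = -1809/5*6434/735 = -3879702/1225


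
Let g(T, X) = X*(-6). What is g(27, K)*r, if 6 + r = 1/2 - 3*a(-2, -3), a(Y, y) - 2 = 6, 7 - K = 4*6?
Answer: -3009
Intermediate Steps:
K = -17 (K = 7 - 4*6 = 7 - 1*24 = 7 - 24 = -17)
a(Y, y) = 8 (a(Y, y) = 2 + 6 = 8)
r = -59/2 (r = -6 + (1/2 - 3*8) = -6 + (½ - 24) = -6 - 47/2 = -59/2 ≈ -29.500)
g(T, X) = -6*X
g(27, K)*r = -6*(-17)*(-59/2) = 102*(-59/2) = -3009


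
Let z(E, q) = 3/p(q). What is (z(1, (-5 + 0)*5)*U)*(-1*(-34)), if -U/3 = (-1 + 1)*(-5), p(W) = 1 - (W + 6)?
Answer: 0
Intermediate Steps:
p(W) = -5 - W (p(W) = 1 - (6 + W) = 1 + (-6 - W) = -5 - W)
z(E, q) = 3/(-5 - q)
U = 0 (U = -3*(-1 + 1)*(-5) = -0*(-5) = -3*0 = 0)
(z(1, (-5 + 0)*5)*U)*(-1*(-34)) = (-3/(5 + (-5 + 0)*5)*0)*(-1*(-34)) = (-3/(5 - 5*5)*0)*34 = (-3/(5 - 25)*0)*34 = (-3/(-20)*0)*34 = (-3*(-1/20)*0)*34 = ((3/20)*0)*34 = 0*34 = 0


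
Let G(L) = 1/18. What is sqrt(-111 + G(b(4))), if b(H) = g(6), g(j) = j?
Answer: I*sqrt(3994)/6 ≈ 10.533*I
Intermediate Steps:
b(H) = 6
G(L) = 1/18
sqrt(-111 + G(b(4))) = sqrt(-111 + 1/18) = sqrt(-1997/18) = I*sqrt(3994)/6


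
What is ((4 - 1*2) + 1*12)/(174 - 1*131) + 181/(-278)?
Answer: -3891/11954 ≈ -0.32550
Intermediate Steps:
((4 - 1*2) + 1*12)/(174 - 1*131) + 181/(-278) = ((4 - 2) + 12)/(174 - 131) + 181*(-1/278) = (2 + 12)/43 - 181/278 = 14*(1/43) - 181/278 = 14/43 - 181/278 = -3891/11954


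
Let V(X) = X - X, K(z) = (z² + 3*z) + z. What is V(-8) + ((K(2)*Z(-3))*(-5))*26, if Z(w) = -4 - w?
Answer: 1560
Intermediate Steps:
K(z) = z² + 4*z
V(X) = 0
V(-8) + ((K(2)*Z(-3))*(-5))*26 = 0 + (((2*(4 + 2))*(-4 - 1*(-3)))*(-5))*26 = 0 + (((2*6)*(-4 + 3))*(-5))*26 = 0 + ((12*(-1))*(-5))*26 = 0 - 12*(-5)*26 = 0 + 60*26 = 0 + 1560 = 1560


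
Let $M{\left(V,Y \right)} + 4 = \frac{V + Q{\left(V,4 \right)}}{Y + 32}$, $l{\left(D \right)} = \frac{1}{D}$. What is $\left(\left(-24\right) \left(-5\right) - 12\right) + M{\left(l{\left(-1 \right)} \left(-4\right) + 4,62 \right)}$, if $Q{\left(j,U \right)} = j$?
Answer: $\frac{4896}{47} \approx 104.17$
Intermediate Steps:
$M{\left(V,Y \right)} = -4 + \frac{2 V}{32 + Y}$ ($M{\left(V,Y \right)} = -4 + \frac{V + V}{Y + 32} = -4 + \frac{2 V}{32 + Y}$)
$\left(\left(-24\right) \left(-5\right) - 12\right) + M{\left(l{\left(-1 \right)} \left(-4\right) + 4,62 \right)} = \left(\left(-24\right) \left(-5\right) - 12\right) + \frac{2 \left(-64 + \left(\frac{1}{-1} \left(-4\right) + 4\right) - 124\right)}{32 + 62} = \left(120 - 12\right) + \frac{2 \left(-64 + \left(\left(-1\right) \left(-4\right) + 4\right) - 124\right)}{94} = 108 + 2 \cdot \frac{1}{94} \left(-64 + \left(4 + 4\right) - 124\right) = 108 + 2 \cdot \frac{1}{94} \left(-64 + 8 - 124\right) = 108 + 2 \cdot \frac{1}{94} \left(-180\right) = 108 - \frac{180}{47} = \frac{4896}{47}$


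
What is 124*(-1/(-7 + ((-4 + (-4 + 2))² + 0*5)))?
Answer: -124/29 ≈ -4.2759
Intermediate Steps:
124*(-1/(-7 + ((-4 + (-4 + 2))² + 0*5))) = 124*(-1/(-7 + ((-4 - 2)² + 0))) = 124*(-1/(-7 + ((-6)² + 0))) = 124*(-1/(-7 + (36 + 0))) = 124*(-1/(-7 + 36)) = 124*(-1/29) = -124/29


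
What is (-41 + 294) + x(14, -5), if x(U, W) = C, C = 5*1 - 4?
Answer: 254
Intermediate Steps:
C = 1 (C = 5 - 4 = 1)
x(U, W) = 1
(-41 + 294) + x(14, -5) = (-41 + 294) + 1 = 253 + 1 = 254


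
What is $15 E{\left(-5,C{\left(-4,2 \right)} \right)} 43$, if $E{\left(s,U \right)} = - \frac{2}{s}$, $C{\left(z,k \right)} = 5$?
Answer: $258$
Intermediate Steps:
$15 E{\left(-5,C{\left(-4,2 \right)} \right)} 43 = 15 \left(- \frac{2}{-5}\right) 43 = 15 \left(\left(-2\right) \left(- \frac{1}{5}\right)\right) 43 = 15 \cdot \frac{2}{5} \cdot 43 = 6 \cdot 43 = 258$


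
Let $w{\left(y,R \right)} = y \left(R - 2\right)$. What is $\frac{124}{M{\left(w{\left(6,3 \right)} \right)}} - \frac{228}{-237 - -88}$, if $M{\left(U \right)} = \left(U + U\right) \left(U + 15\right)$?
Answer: $\frac{18983}{9387} \approx 2.0223$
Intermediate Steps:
$w{\left(y,R \right)} = y \left(-2 + R\right)$
$M{\left(U \right)} = 2 U \left(15 + U\right)$
$\frac{124}{M{\left(w{\left(6,3 \right)} \right)}} - \frac{228}{-237 - -88} = \frac{124}{2 \cdot 6 \left(-2 + 3\right) \left(15 + 6 \left(-2 + 3\right)\right)} - \frac{228}{-237 - -88} = \frac{124}{2 \cdot 6 \cdot 1 \left(15 + 6 \cdot 1\right)} - \frac{228}{-237 + 88} = \frac{124}{2 \cdot 6 \left(15 + 6\right)} - \frac{228}{-149} = \frac{124}{2 \cdot 6 \cdot 21} - - \frac{228}{149} = \frac{124}{252} + \frac{228}{149} = 124 \cdot \frac{1}{252} + \frac{228}{149} = \frac{31}{63} + \frac{228}{149} = \frac{18983}{9387}$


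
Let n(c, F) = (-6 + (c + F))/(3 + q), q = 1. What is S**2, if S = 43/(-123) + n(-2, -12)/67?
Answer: 12222016/67914081 ≈ 0.17996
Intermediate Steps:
n(c, F) = -3/2 + F/4 + c/4 (n(c, F) = (-6 + (c + F))/(3 + 1) = (-6 + (F + c))/4 = (-6 + F + c)*(1/4) = -3/2 + F/4 + c/4)
S = -3496/8241 (S = 43/(-123) + (-3/2 + (1/4)*(-12) + (1/4)*(-2))/67 = 43*(-1/123) + (-3/2 - 3 - 1/2)*(1/67) = -43/123 - 5*1/67 = -43/123 - 5/67 = -3496/8241 ≈ -0.42422)
S**2 = (-3496/8241)**2 = 12222016/67914081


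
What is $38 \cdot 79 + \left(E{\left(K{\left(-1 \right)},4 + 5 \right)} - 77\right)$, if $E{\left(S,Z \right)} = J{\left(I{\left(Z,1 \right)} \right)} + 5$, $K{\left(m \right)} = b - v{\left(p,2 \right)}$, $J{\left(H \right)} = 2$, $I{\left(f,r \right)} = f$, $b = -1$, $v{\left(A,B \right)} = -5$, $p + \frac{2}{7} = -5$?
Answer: $2932$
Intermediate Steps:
$p = - \frac{37}{7}$ ($p = - \frac{2}{7} - 5 = - \frac{37}{7} \approx -5.2857$)
$K{\left(m \right)} = 4$ ($K{\left(m \right)} = -1 - -5 = -1 + 5 = 4$)
$E{\left(S,Z \right)} = 7$ ($E{\left(S,Z \right)} = 2 + 5 = 7$)
$38 \cdot 79 + \left(E{\left(K{\left(-1 \right)},4 + 5 \right)} - 77\right) = 38 \cdot 79 + \left(7 - 77\right) = 3002 - 70 = 2932$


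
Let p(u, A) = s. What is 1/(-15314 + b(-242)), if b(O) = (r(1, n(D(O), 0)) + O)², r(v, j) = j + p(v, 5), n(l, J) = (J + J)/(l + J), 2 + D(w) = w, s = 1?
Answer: 1/42767 ≈ 2.3383e-5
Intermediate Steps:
p(u, A) = 1
D(w) = -2 + w
n(l, J) = 2*J/(J + l) (n(l, J) = (2*J)/(J + l) = 2*J/(J + l))
r(v, j) = 1 + j (r(v, j) = j + 1 = 1 + j)
b(O) = (1 + O)² (b(O) = ((1 + 2*0/(0 + (-2 + O))) + O)² = ((1 + 2*0/(-2 + O)) + O)² = ((1 + 0) + O)² = (1 + O)²)
1/(-15314 + b(-242)) = 1/(-15314 + (1 - 242)²) = 1/(-15314 + (-241)²) = 1/(-15314 + 58081) = 1/42767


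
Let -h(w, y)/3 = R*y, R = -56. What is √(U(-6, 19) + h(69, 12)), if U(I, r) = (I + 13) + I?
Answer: √2017 ≈ 44.911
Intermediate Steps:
h(w, y) = 168*y (h(w, y) = -(-168)*y = 168*y)
U(I, r) = 13 + 2*I (U(I, r) = (13 + I) + I = 13 + 2*I)
√(U(-6, 19) + h(69, 12)) = √((13 + 2*(-6)) + 168*12) = √((13 - 12) + 2016) = √(1 + 2016) = √2017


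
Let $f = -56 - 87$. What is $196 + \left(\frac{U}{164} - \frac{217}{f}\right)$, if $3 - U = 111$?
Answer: $\frac{1154184}{5863} \approx 196.86$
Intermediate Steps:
$f = -143$ ($f = -56 - 87 = -143$)
$U = -108$ ($U = 3 - 111 = -108$)
$196 + \left(\frac{U}{164} - \frac{217}{f}\right) = 196 - \left(- \frac{217}{143} + \frac{27}{41}\right) = 196 - - \frac{5036}{5863} = 196 + \left(- \frac{27}{41} + \frac{217}{143}\right) = 196 + \frac{5036}{5863} = \frac{1154184}{5863}$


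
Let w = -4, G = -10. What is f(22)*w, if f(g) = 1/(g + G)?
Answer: -1/3 ≈ -0.33333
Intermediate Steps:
f(g) = 1/(-10 + g) (f(g) = 1/(g - 10) = 1/(-10 + g))
f(22)*w = -4/(-10 + 22) = -4/12 = (1/12)*(-4) = -1/3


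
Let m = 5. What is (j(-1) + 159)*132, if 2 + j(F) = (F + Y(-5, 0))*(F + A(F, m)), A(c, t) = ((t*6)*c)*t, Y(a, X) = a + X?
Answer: 140316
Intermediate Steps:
Y(a, X) = X + a
A(c, t) = 6*c*t**2 (A(c, t) = ((6*t)*c)*t = (6*c*t)*t = 6*c*t**2)
j(F) = -2 + 151*F*(-5 + F) (j(F) = -2 + (F + (0 - 5))*(F + 6*F*5**2) = -2 + (F - 5)*(F + 6*F*25) = -2 + (-5 + F)*(F + 150*F) = -2 + (-5 + F)*(151*F) = -2 + 151*F*(-5 + F))
(j(-1) + 159)*132 = ((-2 - 755*(-1) + 151*(-1)**2) + 159)*132 = ((-2 + 755 + 151*1) + 159)*132 = ((-2 + 755 + 151) + 159)*132 = (904 + 159)*132 = 1063*132 = 140316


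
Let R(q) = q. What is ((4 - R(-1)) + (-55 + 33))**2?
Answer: 289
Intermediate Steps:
((4 - R(-1)) + (-55 + 33))**2 = ((4 - 1*(-1)) + (-55 + 33))**2 = ((4 + 1) - 22)**2 = (5 - 22)**2 = (-17)**2 = 289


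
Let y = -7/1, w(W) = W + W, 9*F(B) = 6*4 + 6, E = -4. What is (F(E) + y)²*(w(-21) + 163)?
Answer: 14641/9 ≈ 1626.8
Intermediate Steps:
F(B) = 10/3 (F(B) = (6*4 + 6)/9 = (24 + 6)/9 = (⅑)*30 = 10/3)
w(W) = 2*W
y = -7 (y = -7*1 = -7)
(F(E) + y)²*(w(-21) + 163) = (10/3 - 7)²*(2*(-21) + 163) = (-11/3)²*(-42 + 163) = (121/9)*121 = 14641/9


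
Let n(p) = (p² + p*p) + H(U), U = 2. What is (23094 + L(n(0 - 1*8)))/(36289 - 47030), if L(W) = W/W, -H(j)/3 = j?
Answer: -23095/10741 ≈ -2.1502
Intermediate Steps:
H(j) = -3*j
n(p) = -6 + 2*p² (n(p) = (p² + p*p) - 3*2 = (p² + p²) - 6 = 2*p² - 6 = -6 + 2*p²)
L(W) = 1
(23094 + L(n(0 - 1*8)))/(36289 - 47030) = (23094 + 1)/(36289 - 47030) = 23095/(-10741) = 23095*(-1/10741) = -23095/10741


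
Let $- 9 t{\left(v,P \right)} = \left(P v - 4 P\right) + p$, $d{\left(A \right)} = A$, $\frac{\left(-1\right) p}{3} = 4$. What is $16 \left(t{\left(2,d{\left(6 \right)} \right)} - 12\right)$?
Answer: $- \frac{448}{3} \approx -149.33$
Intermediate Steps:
$p = -12$ ($p = \left(-3\right) 4 = -12$)
$t{\left(v,P \right)} = \frac{4}{3} + \frac{4 P}{9} - \frac{P v}{9}$ ($t{\left(v,P \right)} = - \frac{\left(P v - 4 P\right) - 12}{9} = - \frac{\left(- 4 P + P v\right) - 12}{9} = - \frac{-12 - 4 P + P v}{9} = \frac{4}{3} + \frac{4 P}{9} - \frac{P v}{9}$)
$16 \left(t{\left(2,d{\left(6 \right)} \right)} - 12\right) = 16 \left(\left(\frac{4}{3} + \frac{4}{9} \cdot 6 - \frac{2}{3} \cdot 2\right) - 12\right) = 16 \left(\left(\frac{4}{3} + \frac{8}{3} - \frac{4}{3}\right) - 12\right) = 16 \left(\frac{8}{3} - 12\right) = 16 \left(- \frac{28}{3}\right) = - \frac{448}{3}$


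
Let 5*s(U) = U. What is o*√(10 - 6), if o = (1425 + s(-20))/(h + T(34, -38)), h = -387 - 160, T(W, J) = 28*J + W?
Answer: -2842/1577 ≈ -1.8022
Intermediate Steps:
T(W, J) = W + 28*J
s(U) = U/5
h = -547
o = -1421/1577 (o = (1425 + (⅕)*(-20))/(-547 + (34 + 28*(-38))) = (1425 - 4)/(-547 + (34 - 1064)) = 1421/(-547 - 1030) = 1421/(-1577) = 1421*(-1/1577) = -1421/1577 ≈ -0.90108)
o*√(10 - 6) = -1421*√(10 - 6)/1577 = -1421*√4/1577 = -1421/1577*2 = -2842/1577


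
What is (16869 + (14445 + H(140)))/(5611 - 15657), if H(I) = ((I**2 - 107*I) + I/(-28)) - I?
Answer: -35789/10046 ≈ -3.5625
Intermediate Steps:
H(I) = I**2 - 3025*I/28 (H(I) = ((I**2 - 107*I) + I*(-1/28)) - I = ((I**2 - 107*I) - I/28) - I = (I**2 - 2997*I/28) - I = I**2 - 3025*I/28)
(16869 + (14445 + H(140)))/(5611 - 15657) = (16869 + (14445 + (1/28)*140*(-3025 + 28*140)))/(5611 - 15657) = (16869 + (14445 + (1/28)*140*(-3025 + 3920)))/(-10046) = (16869 + (14445 + (1/28)*140*895))*(-1/10046) = (16869 + (14445 + 4475))*(-1/10046) = (16869 + 18920)*(-1/10046) = 35789*(-1/10046) = -35789/10046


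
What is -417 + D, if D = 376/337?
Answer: -140153/337 ≈ -415.88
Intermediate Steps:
D = 376/337 (D = 376*(1/337) = 376/337 ≈ 1.1157)
-417 + D = -417 + 376/337 = -140153/337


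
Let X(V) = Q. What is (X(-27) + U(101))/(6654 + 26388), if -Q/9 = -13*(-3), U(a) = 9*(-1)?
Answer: -60/5507 ≈ -0.010895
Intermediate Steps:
U(a) = -9
Q = -351 (Q = -(-117)*(-3) = -9*39 = -351)
X(V) = -351
(X(-27) + U(101))/(6654 + 26388) = (-351 - 9)/(6654 + 26388) = -360/33042 = -360*1/33042 = -60/5507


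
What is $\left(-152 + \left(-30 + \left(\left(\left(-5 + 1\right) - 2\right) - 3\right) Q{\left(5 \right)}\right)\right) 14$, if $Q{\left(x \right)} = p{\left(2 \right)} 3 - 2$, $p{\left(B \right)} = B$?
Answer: $-3052$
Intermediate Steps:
$Q{\left(x \right)} = 4$ ($Q{\left(x \right)} = 2 \cdot 3 - 2 = 6 - 2 = 4$)
$\left(-152 + \left(-30 + \left(\left(\left(-5 + 1\right) - 2\right) - 3\right) Q{\left(5 \right)}\right)\right) 14 = \left(-152 + \left(-30 + \left(\left(\left(-5 + 1\right) - 2\right) - 3\right) 4\right)\right) 14 = \left(-152 + \left(-30 + \left(\left(-4 - 2\right) - 3\right) 4\right)\right) 14 = \left(-152 + \left(-30 + \left(-6 - 3\right) 4\right)\right) 14 = \left(-152 - 66\right) 14 = \left(-218\right) 14 = -3052$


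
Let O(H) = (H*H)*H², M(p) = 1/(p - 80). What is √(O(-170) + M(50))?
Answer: √751688999970/30 ≈ 28900.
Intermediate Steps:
M(p) = 1/(-80 + p)
O(H) = H⁴ (O(H) = H²*H² = H⁴)
√(O(-170) + M(50)) = √((-170)⁴ + 1/(-80 + 50)) = √(835210000 + 1/(-30)) = √(835210000 - 1/30) = √(25056299999/30) = √751688999970/30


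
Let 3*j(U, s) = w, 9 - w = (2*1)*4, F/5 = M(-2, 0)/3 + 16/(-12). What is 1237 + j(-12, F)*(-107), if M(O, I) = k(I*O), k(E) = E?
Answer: 3604/3 ≈ 1201.3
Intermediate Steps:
M(O, I) = I*O
F = -20/3 (F = 5*((0*(-2))/3 + 16/(-12)) = 5*(0*(1/3) + 16*(-1/12)) = 5*(0 - 4/3) = 5*(-4/3) = -20/3 ≈ -6.6667)
w = 1 (w = 9 - 2*1*4 = 9 - 2*4 = 9 - 1*8 = 9 - 8 = 1)
j(U, s) = 1/3 (j(U, s) = (1/3)*1 = 1/3)
1237 + j(-12, F)*(-107) = 1237 + (1/3)*(-107) = 1237 - 107/3 = 3604/3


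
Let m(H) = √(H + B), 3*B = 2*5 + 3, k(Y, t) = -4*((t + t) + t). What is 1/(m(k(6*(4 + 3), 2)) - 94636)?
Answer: -4812/455388433 - I*√177/26867917547 ≈ -1.0567e-5 - 4.9517e-10*I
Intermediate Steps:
k(Y, t) = -12*t (k(Y, t) = -4*(2*t + t) = -12*t)
B = 13/3 (B = (2*5 + 3)/3 = (10 + 3)/3 = (⅓)*13 = 13/3 ≈ 4.3333)
m(H) = √(13/3 + H) (m(H) = √(H + 13/3) = √(13/3 + H))
1/(m(k(6*(4 + 3), 2)) - 94636) = 1/(√(39 + 9*(-12*2))/3 - 94636) = 1/(√(39 + 9*(-24))/3 - 94636) = 1/(√(39 - 216)/3 - 94636) = 1/(√(-177)/3 - 94636) = 1/((I*√177)/3 - 94636) = 1/(I*√177/3 - 94636) = 1/(-94636 + I*√177/3)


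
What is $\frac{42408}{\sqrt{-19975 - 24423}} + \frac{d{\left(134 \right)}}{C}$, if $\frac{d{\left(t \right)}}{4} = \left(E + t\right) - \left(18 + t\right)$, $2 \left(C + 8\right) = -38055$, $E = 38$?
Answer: $- \frac{160}{38071} - \frac{21204 i \sqrt{44398}}{22199} \approx -0.0042027 - 201.26 i$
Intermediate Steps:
$C = - \frac{38071}{2}$ ($C = -8 + \frac{1}{2} \left(-38055\right) = -8 - \frac{38055}{2} = - \frac{38071}{2} \approx -19036.0$)
$d{\left(t \right)} = 80$ ($d{\left(t \right)} = 4 \left(\left(38 + t\right) - \left(18 + t\right)\right) = 4 \cdot 20 = 80$)
$\frac{42408}{\sqrt{-19975 - 24423}} + \frac{d{\left(134 \right)}}{C} = \frac{42408}{\sqrt{-19975 - 24423}} + \frac{80}{- \frac{38071}{2}} = \frac{42408}{\sqrt{-44398}} + 80 \left(- \frac{2}{38071}\right) = \frac{42408}{i \sqrt{44398}} - \frac{160}{38071} = 42408 \left(- \frac{i \sqrt{44398}}{44398}\right) - \frac{160}{38071} = - \frac{21204 i \sqrt{44398}}{22199} - \frac{160}{38071} = - \frac{160}{38071} - \frac{21204 i \sqrt{44398}}{22199}$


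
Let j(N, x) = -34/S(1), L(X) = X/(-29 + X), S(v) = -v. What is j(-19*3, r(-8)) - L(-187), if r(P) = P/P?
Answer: 7157/216 ≈ 33.134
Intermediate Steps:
r(P) = 1
L(X) = X/(-29 + X)
j(N, x) = 34 (j(N, x) = -34/((-1*1)) = -34/(-1) = -34*(-1) = 34)
j(-19*3, r(-8)) - L(-187) = 34 - (-187)/(-29 - 187) = 34 - (-187)/(-216) = 34 - (-187)*(-1)/216 = 34 - 1*187/216 = 34 - 187/216 = 7157/216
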